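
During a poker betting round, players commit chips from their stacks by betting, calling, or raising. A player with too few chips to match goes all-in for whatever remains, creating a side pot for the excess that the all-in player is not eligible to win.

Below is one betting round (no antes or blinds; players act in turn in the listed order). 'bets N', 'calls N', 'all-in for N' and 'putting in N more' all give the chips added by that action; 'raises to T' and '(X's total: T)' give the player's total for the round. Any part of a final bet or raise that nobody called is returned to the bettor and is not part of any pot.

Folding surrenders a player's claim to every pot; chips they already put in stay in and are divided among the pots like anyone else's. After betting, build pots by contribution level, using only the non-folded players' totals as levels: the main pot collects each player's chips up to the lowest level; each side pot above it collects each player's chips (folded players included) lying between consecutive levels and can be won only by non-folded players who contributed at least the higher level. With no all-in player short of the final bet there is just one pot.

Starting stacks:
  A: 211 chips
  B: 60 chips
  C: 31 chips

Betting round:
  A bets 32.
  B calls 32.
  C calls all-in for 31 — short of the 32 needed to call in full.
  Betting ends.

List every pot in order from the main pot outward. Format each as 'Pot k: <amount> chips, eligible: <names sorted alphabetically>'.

Contributions: A=32, B=32, C=31
Pot levels (distinct totals of non-folded players): 31, 32
Layer 1-31: 31 each from A, B, C = 31*3 = 93 chips; eligible A, B, C
Layer 32-32: 1 each from A, B = 1*2 = 2 chips; eligible A, B

Pot 1: 93 chips, eligible: A, B, C
Pot 2: 2 chips, eligible: A, B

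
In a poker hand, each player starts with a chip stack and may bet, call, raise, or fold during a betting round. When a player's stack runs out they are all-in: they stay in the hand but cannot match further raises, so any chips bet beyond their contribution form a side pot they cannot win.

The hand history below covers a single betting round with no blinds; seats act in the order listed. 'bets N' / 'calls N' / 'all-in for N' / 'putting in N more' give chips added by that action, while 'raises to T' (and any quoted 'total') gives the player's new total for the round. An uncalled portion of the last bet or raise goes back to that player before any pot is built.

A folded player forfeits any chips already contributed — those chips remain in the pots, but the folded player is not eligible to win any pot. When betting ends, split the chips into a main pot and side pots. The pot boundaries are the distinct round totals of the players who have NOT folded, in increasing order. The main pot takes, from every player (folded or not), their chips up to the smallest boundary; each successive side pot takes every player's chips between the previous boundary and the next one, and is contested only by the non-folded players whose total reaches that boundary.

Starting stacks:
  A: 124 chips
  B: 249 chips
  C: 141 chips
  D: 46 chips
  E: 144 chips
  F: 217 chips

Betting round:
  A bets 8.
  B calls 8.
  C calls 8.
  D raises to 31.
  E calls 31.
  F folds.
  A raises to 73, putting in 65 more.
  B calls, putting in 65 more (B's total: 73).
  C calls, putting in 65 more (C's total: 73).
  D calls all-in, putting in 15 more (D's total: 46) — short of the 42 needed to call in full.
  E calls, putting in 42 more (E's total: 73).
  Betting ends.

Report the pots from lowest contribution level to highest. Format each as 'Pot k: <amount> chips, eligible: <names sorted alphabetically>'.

Pot 1: 230 chips, eligible: A, B, C, D, E
Pot 2: 108 chips, eligible: A, B, C, E

Derivation:
Contributions: A=73, B=73, C=73, D=46, E=73
Folded: F
Pot levels (distinct totals of non-folded players): 46, 73
Layer 1-46: 46 each from A, B, C, D, E = 46*5 = 230 chips; eligible A, B, C, D, E
Layer 47-73: 27 each from A, B, C, E = 27*4 = 108 chips; eligible A, B, C, E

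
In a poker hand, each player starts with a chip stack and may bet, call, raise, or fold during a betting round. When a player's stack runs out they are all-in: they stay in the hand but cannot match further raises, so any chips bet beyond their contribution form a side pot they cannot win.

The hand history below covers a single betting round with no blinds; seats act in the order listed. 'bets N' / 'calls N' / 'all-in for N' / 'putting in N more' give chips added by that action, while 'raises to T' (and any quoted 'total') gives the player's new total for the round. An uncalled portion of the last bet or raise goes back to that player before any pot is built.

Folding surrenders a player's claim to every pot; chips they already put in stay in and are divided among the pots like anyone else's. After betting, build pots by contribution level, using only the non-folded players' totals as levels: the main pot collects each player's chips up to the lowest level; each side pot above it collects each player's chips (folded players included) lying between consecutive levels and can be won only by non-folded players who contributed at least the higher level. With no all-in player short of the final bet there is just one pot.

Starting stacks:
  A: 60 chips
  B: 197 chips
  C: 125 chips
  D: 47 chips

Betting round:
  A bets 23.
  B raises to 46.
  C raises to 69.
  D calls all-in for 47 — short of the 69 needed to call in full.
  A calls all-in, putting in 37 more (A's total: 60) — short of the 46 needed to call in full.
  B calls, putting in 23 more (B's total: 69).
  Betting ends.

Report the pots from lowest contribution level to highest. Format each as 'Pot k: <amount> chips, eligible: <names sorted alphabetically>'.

Contributions: A=60, B=69, C=69, D=47
Pot levels (distinct totals of non-folded players): 47, 60, 69
Layer 1-47: 47 each from A, B, C, D = 47*4 = 188 chips; eligible A, B, C, D
Layer 48-60: 13 each from A, B, C = 13*3 = 39 chips; eligible A, B, C
Layer 61-69: 9 each from B, C = 9*2 = 18 chips; eligible B, C

Pot 1: 188 chips, eligible: A, B, C, D
Pot 2: 39 chips, eligible: A, B, C
Pot 3: 18 chips, eligible: B, C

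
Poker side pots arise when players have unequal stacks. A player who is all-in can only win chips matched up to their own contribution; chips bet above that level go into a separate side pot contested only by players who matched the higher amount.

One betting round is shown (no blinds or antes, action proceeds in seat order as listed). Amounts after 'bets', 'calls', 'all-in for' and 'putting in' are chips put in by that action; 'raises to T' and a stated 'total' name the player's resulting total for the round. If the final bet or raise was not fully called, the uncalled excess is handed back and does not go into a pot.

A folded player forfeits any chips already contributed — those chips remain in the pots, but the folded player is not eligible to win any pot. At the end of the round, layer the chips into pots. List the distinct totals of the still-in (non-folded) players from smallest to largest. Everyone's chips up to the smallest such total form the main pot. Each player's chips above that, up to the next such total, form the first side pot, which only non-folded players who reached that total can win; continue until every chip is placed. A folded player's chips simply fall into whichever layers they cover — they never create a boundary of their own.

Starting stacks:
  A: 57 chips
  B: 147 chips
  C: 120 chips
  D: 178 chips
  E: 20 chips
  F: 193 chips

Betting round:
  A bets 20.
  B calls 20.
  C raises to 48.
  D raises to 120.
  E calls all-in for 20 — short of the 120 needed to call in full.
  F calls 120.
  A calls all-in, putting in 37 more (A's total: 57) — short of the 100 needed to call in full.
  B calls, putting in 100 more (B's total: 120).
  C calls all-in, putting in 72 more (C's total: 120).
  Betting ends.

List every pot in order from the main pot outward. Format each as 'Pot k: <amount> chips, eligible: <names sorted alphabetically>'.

Contributions: A=57, B=120, C=120, D=120, E=20, F=120
Pot levels (distinct totals of non-folded players): 20, 57, 120
Layer 1-20: 20 each from A, B, C, D, E, F = 20*6 = 120 chips; eligible A, B, C, D, E, F
Layer 21-57: 37 each from A, B, C, D, F = 37*5 = 185 chips; eligible A, B, C, D, F
Layer 58-120: 63 each from B, C, D, F = 63*4 = 252 chips; eligible B, C, D, F

Pot 1: 120 chips, eligible: A, B, C, D, E, F
Pot 2: 185 chips, eligible: A, B, C, D, F
Pot 3: 252 chips, eligible: B, C, D, F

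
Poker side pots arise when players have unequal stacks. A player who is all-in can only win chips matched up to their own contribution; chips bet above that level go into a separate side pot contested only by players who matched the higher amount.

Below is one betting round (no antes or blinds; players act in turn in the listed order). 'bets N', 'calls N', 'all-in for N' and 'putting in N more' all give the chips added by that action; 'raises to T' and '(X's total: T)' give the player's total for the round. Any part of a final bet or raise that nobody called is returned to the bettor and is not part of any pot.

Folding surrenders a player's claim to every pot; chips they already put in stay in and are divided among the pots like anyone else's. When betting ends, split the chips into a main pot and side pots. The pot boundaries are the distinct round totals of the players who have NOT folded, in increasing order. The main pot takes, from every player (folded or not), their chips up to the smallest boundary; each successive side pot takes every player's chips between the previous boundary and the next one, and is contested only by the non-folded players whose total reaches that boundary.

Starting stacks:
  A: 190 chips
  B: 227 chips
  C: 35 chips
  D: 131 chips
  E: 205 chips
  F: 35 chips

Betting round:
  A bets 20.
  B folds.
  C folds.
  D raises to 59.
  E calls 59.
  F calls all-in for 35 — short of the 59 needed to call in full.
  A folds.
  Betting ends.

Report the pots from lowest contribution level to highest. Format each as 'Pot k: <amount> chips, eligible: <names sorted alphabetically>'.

Contributions: A=20, D=59, E=59, F=35
Folded: A, B, C
Pot levels (distinct totals of non-folded players): 35, 59
Layer 1-35: A 20 + D 35 + E 35 + F 35 = 125 chips; eligible D, E, F
Layer 36-59: 24 each from D, E = 24*2 = 48 chips; eligible D, E

Pot 1: 125 chips, eligible: D, E, F
Pot 2: 48 chips, eligible: D, E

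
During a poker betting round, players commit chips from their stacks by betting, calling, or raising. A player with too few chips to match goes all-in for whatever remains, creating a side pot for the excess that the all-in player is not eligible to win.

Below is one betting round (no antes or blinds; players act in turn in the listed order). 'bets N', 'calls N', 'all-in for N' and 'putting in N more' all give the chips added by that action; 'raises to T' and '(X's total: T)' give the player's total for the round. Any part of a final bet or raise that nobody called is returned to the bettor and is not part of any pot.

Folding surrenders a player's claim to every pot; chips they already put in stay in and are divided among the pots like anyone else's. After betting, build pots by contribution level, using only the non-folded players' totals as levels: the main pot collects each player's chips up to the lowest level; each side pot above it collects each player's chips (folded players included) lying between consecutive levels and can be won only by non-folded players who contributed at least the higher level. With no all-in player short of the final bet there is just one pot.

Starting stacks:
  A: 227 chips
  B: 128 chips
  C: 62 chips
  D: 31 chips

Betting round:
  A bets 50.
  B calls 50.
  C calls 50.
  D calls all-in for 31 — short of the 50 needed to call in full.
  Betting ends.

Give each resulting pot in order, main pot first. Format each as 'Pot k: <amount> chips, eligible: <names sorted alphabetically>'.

Pot 1: 124 chips, eligible: A, B, C, D
Pot 2: 57 chips, eligible: A, B, C

Derivation:
Contributions: A=50, B=50, C=50, D=31
Pot levels (distinct totals of non-folded players): 31, 50
Layer 1-31: 31 each from A, B, C, D = 31*4 = 124 chips; eligible A, B, C, D
Layer 32-50: 19 each from A, B, C = 19*3 = 57 chips; eligible A, B, C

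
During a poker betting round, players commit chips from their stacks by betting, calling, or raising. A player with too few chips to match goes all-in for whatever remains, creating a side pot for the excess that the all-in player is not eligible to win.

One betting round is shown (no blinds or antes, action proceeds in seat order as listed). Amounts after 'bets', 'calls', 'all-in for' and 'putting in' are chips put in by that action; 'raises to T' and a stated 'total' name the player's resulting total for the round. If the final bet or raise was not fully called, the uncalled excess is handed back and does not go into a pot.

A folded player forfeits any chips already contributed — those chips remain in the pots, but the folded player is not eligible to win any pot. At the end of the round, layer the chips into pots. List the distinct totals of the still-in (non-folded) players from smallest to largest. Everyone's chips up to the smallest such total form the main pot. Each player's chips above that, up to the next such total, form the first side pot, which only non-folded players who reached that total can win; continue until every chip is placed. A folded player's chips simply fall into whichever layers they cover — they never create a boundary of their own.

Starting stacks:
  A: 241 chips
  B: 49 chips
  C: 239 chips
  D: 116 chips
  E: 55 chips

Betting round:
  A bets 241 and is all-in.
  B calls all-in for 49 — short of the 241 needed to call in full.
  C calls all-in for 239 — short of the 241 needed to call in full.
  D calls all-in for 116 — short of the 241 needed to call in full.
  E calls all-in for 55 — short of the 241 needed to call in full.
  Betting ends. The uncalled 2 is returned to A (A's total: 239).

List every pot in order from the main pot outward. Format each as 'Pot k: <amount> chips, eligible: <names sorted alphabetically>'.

Contributions (after 2 returned to A): A=239, B=49, C=239, D=116, E=55
Pot levels (distinct totals of non-folded players): 49, 55, 116, 239
Layer 1-49: 49 each from A, B, C, D, E = 49*5 = 245 chips; eligible A, B, C, D, E
Layer 50-55: 6 each from A, C, D, E = 6*4 = 24 chips; eligible A, C, D, E
Layer 56-116: 61 each from A, C, D = 61*3 = 183 chips; eligible A, C, D
Layer 117-239: 123 each from A, C = 123*2 = 246 chips; eligible A, C

Pot 1: 245 chips, eligible: A, B, C, D, E
Pot 2: 24 chips, eligible: A, C, D, E
Pot 3: 183 chips, eligible: A, C, D
Pot 4: 246 chips, eligible: A, C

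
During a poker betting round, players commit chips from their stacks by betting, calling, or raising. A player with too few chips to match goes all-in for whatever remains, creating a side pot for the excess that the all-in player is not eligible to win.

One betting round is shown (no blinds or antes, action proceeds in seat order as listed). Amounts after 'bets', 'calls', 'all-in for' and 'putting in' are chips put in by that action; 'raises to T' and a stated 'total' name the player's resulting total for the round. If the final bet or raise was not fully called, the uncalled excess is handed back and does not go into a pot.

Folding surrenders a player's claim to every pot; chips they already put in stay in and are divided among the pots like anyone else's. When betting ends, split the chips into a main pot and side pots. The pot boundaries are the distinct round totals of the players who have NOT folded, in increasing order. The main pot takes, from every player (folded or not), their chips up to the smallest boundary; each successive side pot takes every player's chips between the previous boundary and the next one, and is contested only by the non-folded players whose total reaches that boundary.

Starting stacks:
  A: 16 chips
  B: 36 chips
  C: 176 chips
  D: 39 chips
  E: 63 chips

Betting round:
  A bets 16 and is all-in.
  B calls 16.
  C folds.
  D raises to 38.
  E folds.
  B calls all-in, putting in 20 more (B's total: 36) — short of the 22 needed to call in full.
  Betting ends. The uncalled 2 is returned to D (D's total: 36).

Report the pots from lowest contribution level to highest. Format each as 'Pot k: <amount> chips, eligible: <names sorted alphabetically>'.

Pot 1: 48 chips, eligible: A, B, D
Pot 2: 40 chips, eligible: B, D

Derivation:
Contributions (after 2 returned to D): A=16, B=36, D=36
Folded: C, E
Pot levels (distinct totals of non-folded players): 16, 36
Layer 1-16: 16 each from A, B, D = 16*3 = 48 chips; eligible A, B, D
Layer 17-36: 20 each from B, D = 20*2 = 40 chips; eligible B, D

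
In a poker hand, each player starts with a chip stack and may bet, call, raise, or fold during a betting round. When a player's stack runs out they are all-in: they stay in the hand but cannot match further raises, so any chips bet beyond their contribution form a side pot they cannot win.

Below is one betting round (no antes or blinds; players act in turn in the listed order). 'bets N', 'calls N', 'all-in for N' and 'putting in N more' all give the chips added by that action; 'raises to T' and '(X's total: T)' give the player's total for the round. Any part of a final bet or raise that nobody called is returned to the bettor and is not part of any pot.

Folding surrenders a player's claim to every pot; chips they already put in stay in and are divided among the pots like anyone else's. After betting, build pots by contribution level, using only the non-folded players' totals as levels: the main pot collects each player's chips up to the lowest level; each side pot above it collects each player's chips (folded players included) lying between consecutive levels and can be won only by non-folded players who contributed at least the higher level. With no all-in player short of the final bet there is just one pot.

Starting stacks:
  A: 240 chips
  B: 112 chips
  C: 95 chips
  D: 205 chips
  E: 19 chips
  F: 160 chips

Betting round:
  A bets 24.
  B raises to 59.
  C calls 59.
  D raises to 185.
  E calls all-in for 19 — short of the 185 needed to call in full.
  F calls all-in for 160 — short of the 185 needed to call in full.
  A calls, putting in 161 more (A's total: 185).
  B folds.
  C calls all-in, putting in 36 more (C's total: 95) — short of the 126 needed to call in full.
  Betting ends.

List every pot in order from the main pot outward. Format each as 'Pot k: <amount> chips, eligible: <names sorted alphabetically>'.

Contributions: A=185, B=59, C=95, D=185, E=19, F=160
Folded: B
Pot levels (distinct totals of non-folded players): 19, 95, 160, 185
Layer 1-19: 19 each from A, B, C, D, E, F = 19*6 = 114 chips; eligible A, C, D, E, F
Layer 20-95: A 76 + B 40 + C 76 + D 76 + F 76 = 344 chips; eligible A, C, D, F
Layer 96-160: 65 each from A, D, F = 65*3 = 195 chips; eligible A, D, F
Layer 161-185: 25 each from A, D = 25*2 = 50 chips; eligible A, D

Pot 1: 114 chips, eligible: A, C, D, E, F
Pot 2: 344 chips, eligible: A, C, D, F
Pot 3: 195 chips, eligible: A, D, F
Pot 4: 50 chips, eligible: A, D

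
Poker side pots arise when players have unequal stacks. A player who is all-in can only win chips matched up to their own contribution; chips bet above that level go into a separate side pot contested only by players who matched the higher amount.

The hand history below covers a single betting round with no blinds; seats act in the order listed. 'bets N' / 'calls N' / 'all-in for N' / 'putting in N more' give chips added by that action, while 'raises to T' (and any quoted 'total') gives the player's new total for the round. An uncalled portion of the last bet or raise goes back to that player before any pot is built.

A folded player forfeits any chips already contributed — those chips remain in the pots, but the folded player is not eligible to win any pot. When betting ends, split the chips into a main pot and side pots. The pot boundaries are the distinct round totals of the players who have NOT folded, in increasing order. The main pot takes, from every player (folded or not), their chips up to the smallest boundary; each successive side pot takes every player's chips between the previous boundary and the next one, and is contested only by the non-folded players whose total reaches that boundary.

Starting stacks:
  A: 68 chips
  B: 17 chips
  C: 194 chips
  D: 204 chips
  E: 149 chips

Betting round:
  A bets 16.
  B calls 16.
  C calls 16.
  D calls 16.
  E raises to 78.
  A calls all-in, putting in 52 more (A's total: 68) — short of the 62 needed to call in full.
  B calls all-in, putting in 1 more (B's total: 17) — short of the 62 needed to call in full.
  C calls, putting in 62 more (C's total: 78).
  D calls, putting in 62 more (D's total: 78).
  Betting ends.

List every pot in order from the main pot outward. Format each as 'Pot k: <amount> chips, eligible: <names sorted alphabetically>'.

Contributions: A=68, B=17, C=78, D=78, E=78
Pot levels (distinct totals of non-folded players): 17, 68, 78
Layer 1-17: 17 each from A, B, C, D, E = 17*5 = 85 chips; eligible A, B, C, D, E
Layer 18-68: 51 each from A, C, D, E = 51*4 = 204 chips; eligible A, C, D, E
Layer 69-78: 10 each from C, D, E = 10*3 = 30 chips; eligible C, D, E

Pot 1: 85 chips, eligible: A, B, C, D, E
Pot 2: 204 chips, eligible: A, C, D, E
Pot 3: 30 chips, eligible: C, D, E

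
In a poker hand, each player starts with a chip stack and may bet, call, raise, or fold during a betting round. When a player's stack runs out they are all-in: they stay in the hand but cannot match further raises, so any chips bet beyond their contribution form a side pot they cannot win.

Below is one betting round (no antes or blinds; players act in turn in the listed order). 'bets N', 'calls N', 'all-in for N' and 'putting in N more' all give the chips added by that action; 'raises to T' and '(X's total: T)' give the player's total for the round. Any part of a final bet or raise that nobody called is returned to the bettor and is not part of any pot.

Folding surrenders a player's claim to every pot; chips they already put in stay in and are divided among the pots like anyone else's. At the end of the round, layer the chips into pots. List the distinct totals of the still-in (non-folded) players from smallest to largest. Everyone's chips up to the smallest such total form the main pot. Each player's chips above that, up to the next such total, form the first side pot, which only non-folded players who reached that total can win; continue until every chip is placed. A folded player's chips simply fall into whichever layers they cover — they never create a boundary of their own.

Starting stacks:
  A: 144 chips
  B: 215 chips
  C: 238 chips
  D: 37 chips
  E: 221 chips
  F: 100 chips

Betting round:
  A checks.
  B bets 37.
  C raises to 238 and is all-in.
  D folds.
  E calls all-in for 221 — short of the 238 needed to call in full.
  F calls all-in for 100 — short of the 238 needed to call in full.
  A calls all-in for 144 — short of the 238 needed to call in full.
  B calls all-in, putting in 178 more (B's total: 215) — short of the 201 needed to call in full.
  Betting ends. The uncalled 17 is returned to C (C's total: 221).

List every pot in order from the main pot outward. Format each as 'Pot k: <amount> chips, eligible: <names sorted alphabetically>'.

Pot 1: 500 chips, eligible: A, B, C, E, F
Pot 2: 176 chips, eligible: A, B, C, E
Pot 3: 213 chips, eligible: B, C, E
Pot 4: 12 chips, eligible: C, E

Derivation:
Contributions (after 17 returned to C): A=144, B=215, C=221, E=221, F=100
Folded: D
Pot levels (distinct totals of non-folded players): 100, 144, 215, 221
Layer 1-100: 100 each from A, B, C, E, F = 100*5 = 500 chips; eligible A, B, C, E, F
Layer 101-144: 44 each from A, B, C, E = 44*4 = 176 chips; eligible A, B, C, E
Layer 145-215: 71 each from B, C, E = 71*3 = 213 chips; eligible B, C, E
Layer 216-221: 6 each from C, E = 6*2 = 12 chips; eligible C, E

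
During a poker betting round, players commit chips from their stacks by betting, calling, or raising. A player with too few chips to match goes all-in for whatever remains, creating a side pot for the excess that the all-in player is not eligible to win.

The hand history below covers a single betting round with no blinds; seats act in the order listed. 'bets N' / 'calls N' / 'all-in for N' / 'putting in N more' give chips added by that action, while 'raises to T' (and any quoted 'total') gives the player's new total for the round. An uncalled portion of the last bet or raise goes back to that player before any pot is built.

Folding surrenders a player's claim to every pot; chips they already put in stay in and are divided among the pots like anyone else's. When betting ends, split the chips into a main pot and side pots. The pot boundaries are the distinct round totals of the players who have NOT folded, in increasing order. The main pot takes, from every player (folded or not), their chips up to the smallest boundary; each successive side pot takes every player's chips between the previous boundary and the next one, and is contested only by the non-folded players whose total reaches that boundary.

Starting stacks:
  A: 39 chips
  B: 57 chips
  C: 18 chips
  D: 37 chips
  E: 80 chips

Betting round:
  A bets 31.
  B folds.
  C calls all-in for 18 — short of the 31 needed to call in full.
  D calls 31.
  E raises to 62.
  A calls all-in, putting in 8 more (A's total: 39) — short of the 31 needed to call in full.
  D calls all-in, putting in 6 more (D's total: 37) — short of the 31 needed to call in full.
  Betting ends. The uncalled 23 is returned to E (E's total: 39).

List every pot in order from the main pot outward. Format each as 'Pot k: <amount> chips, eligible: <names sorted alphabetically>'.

Contributions (after 23 returned to E): A=39, C=18, D=37, E=39
Folded: B
Pot levels (distinct totals of non-folded players): 18, 37, 39
Layer 1-18: 18 each from A, C, D, E = 18*4 = 72 chips; eligible A, C, D, E
Layer 19-37: 19 each from A, D, E = 19*3 = 57 chips; eligible A, D, E
Layer 38-39: 2 each from A, E = 2*2 = 4 chips; eligible A, E

Pot 1: 72 chips, eligible: A, C, D, E
Pot 2: 57 chips, eligible: A, D, E
Pot 3: 4 chips, eligible: A, E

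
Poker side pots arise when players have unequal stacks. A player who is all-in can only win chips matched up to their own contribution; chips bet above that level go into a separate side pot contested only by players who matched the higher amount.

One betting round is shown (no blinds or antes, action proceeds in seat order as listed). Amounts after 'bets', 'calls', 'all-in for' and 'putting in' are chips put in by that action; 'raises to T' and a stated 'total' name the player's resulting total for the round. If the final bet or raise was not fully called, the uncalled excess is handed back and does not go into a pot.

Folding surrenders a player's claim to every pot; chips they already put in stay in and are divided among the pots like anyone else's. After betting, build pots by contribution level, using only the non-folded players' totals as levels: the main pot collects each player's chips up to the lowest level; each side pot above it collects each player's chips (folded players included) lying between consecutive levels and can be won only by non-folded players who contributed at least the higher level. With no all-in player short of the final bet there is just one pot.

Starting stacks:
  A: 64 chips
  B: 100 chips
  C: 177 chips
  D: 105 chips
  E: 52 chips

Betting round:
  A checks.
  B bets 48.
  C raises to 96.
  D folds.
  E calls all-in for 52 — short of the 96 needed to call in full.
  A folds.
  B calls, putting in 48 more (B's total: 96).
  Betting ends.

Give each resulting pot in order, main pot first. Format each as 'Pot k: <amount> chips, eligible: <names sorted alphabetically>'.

Contributions: B=96, C=96, E=52
Folded: A, D
Pot levels (distinct totals of non-folded players): 52, 96
Layer 1-52: 52 each from B, C, E = 52*3 = 156 chips; eligible B, C, E
Layer 53-96: 44 each from B, C = 44*2 = 88 chips; eligible B, C

Pot 1: 156 chips, eligible: B, C, E
Pot 2: 88 chips, eligible: B, C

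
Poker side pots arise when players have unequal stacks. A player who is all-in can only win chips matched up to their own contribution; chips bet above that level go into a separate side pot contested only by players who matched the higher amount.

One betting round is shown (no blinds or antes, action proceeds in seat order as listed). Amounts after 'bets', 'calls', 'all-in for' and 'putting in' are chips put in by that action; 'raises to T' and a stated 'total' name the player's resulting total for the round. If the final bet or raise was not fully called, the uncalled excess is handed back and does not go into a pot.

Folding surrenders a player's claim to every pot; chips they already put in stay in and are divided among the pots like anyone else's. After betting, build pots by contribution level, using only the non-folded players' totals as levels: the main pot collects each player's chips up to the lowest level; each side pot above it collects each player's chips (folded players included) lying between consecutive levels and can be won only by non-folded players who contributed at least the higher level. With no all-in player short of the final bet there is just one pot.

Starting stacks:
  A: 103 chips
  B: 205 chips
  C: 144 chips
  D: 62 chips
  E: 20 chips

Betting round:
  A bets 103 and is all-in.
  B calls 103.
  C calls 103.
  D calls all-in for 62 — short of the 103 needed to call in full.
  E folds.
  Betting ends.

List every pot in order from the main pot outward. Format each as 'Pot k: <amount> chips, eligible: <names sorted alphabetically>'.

Contributions: A=103, B=103, C=103, D=62
Folded: E
Pot levels (distinct totals of non-folded players): 62, 103
Layer 1-62: 62 each from A, B, C, D = 62*4 = 248 chips; eligible A, B, C, D
Layer 63-103: 41 each from A, B, C = 41*3 = 123 chips; eligible A, B, C

Pot 1: 248 chips, eligible: A, B, C, D
Pot 2: 123 chips, eligible: A, B, C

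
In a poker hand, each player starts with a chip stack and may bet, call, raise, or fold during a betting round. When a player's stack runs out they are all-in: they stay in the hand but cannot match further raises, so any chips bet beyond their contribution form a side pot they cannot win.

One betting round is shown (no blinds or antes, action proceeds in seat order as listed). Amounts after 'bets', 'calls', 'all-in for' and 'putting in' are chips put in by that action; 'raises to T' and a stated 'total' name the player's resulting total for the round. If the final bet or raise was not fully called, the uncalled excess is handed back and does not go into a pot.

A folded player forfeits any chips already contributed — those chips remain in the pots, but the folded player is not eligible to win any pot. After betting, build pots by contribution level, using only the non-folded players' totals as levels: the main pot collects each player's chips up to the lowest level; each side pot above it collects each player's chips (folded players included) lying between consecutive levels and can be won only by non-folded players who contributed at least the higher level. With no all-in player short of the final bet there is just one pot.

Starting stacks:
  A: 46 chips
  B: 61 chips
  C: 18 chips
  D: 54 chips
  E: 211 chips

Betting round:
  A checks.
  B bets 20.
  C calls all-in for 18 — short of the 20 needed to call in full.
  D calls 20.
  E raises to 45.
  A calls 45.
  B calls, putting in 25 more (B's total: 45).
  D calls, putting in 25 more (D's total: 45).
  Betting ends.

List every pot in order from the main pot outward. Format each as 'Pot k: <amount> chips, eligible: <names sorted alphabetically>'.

Contributions: A=45, B=45, C=18, D=45, E=45
Pot levels (distinct totals of non-folded players): 18, 45
Layer 1-18: 18 each from A, B, C, D, E = 18*5 = 90 chips; eligible A, B, C, D, E
Layer 19-45: 27 each from A, B, D, E = 27*4 = 108 chips; eligible A, B, D, E

Pot 1: 90 chips, eligible: A, B, C, D, E
Pot 2: 108 chips, eligible: A, B, D, E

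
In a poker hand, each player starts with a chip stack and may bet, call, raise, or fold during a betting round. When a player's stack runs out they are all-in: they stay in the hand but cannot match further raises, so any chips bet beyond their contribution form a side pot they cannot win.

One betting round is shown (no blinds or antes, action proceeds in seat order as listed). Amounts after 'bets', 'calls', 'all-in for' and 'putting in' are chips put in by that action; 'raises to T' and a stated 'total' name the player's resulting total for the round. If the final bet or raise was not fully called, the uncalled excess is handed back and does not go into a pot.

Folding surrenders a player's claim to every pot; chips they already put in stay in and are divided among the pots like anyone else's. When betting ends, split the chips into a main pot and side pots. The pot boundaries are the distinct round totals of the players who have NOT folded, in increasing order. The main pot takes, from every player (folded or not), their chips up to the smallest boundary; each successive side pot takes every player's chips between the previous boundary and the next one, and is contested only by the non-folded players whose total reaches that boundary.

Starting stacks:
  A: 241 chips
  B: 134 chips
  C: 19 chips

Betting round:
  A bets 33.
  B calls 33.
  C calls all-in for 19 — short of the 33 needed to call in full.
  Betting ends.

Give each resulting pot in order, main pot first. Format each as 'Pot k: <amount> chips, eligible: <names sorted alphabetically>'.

Contributions: A=33, B=33, C=19
Pot levels (distinct totals of non-folded players): 19, 33
Layer 1-19: 19 each from A, B, C = 19*3 = 57 chips; eligible A, B, C
Layer 20-33: 14 each from A, B = 14*2 = 28 chips; eligible A, B

Pot 1: 57 chips, eligible: A, B, C
Pot 2: 28 chips, eligible: A, B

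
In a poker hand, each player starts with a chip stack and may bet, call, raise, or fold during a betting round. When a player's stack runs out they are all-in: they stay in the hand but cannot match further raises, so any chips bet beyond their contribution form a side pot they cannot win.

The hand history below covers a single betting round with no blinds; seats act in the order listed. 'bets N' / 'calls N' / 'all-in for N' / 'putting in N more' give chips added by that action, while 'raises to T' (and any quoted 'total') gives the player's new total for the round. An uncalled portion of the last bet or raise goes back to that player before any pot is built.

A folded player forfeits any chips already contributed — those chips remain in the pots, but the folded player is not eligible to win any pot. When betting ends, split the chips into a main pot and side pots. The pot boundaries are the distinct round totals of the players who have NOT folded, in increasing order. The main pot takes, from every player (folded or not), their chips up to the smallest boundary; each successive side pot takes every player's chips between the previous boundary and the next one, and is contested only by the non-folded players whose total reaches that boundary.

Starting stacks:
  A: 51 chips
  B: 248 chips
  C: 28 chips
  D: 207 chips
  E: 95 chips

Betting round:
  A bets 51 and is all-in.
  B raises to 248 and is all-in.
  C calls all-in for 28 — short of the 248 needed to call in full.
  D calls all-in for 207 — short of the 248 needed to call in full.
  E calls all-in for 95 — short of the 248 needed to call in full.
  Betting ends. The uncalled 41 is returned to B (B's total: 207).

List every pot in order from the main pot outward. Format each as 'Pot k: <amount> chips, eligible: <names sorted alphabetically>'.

Contributions (after 41 returned to B): A=51, B=207, C=28, D=207, E=95
Pot levels (distinct totals of non-folded players): 28, 51, 95, 207
Layer 1-28: 28 each from A, B, C, D, E = 28*5 = 140 chips; eligible A, B, C, D, E
Layer 29-51: 23 each from A, B, D, E = 23*4 = 92 chips; eligible A, B, D, E
Layer 52-95: 44 each from B, D, E = 44*3 = 132 chips; eligible B, D, E
Layer 96-207: 112 each from B, D = 112*2 = 224 chips; eligible B, D

Pot 1: 140 chips, eligible: A, B, C, D, E
Pot 2: 92 chips, eligible: A, B, D, E
Pot 3: 132 chips, eligible: B, D, E
Pot 4: 224 chips, eligible: B, D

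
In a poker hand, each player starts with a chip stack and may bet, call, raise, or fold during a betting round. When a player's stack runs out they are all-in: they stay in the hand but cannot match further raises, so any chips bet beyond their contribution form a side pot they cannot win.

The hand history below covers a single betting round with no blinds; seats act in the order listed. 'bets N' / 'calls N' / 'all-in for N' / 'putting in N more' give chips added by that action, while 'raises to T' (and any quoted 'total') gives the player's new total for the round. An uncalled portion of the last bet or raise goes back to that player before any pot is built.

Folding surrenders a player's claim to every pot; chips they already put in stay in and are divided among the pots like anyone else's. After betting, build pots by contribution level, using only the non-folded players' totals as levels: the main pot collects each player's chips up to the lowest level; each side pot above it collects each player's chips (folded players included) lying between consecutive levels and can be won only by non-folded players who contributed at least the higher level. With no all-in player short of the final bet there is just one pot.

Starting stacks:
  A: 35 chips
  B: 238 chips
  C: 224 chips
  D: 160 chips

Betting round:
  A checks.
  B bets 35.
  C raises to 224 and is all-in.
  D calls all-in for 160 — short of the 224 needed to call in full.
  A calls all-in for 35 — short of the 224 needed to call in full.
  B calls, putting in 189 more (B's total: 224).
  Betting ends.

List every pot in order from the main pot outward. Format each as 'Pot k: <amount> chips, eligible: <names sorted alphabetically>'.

Contributions: A=35, B=224, C=224, D=160
Pot levels (distinct totals of non-folded players): 35, 160, 224
Layer 1-35: 35 each from A, B, C, D = 35*4 = 140 chips; eligible A, B, C, D
Layer 36-160: 125 each from B, C, D = 125*3 = 375 chips; eligible B, C, D
Layer 161-224: 64 each from B, C = 64*2 = 128 chips; eligible B, C

Pot 1: 140 chips, eligible: A, B, C, D
Pot 2: 375 chips, eligible: B, C, D
Pot 3: 128 chips, eligible: B, C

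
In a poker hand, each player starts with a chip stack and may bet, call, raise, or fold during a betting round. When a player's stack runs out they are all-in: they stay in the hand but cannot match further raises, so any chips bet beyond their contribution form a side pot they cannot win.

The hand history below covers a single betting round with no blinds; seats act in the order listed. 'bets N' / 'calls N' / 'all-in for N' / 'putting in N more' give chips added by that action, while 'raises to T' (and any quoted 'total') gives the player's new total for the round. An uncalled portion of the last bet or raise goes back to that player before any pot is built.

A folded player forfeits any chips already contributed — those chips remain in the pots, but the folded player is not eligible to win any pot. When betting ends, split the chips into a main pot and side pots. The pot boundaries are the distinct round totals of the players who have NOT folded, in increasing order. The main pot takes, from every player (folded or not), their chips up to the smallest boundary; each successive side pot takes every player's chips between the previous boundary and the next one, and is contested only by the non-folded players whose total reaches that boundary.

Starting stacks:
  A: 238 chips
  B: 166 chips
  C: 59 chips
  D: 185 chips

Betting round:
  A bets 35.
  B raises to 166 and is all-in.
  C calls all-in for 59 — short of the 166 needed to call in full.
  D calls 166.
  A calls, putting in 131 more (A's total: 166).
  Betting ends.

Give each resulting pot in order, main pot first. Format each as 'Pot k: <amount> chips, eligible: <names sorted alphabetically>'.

Pot 1: 236 chips, eligible: A, B, C, D
Pot 2: 321 chips, eligible: A, B, D

Derivation:
Contributions: A=166, B=166, C=59, D=166
Pot levels (distinct totals of non-folded players): 59, 166
Layer 1-59: 59 each from A, B, C, D = 59*4 = 236 chips; eligible A, B, C, D
Layer 60-166: 107 each from A, B, D = 107*3 = 321 chips; eligible A, B, D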